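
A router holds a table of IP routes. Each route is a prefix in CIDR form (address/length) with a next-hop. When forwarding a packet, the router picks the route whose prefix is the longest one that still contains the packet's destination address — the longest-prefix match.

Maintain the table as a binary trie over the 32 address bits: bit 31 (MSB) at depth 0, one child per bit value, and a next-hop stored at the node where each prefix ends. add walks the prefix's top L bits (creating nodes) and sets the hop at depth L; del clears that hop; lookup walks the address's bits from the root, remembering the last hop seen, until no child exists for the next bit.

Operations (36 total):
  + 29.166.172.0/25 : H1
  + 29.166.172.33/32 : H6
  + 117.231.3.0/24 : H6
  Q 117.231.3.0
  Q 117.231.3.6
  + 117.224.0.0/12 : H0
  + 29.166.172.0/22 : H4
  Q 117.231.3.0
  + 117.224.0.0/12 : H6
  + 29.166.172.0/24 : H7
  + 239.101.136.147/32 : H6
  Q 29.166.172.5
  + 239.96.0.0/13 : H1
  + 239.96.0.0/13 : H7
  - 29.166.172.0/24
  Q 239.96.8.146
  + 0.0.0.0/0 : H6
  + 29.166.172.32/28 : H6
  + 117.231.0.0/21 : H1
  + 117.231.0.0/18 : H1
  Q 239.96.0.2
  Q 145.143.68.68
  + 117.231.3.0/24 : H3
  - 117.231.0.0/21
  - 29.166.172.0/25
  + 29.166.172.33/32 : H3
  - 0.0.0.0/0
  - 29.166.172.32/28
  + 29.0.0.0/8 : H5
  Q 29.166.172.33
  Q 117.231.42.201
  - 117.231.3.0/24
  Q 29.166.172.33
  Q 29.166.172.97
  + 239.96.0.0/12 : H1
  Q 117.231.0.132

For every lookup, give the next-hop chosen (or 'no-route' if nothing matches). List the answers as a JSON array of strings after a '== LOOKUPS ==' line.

Trace:
  add 29.166.172.0/25 -> H1 at depth 25
  add 29.166.172.33/32 -> H6 at depth 32
  add 117.231.3.0/24 -> H6 at depth 24
  Q 117.231.3.0: descend 011101011110011100000011 ; hops seen [H6] ; pick H6
  Q 117.231.3.6: descend 011101011110011100000011 ; hops seen [H6] ; pick H6
  add 117.224.0.0/12 -> H0 at depth 12
  add 29.166.172.0/22 -> H4 at depth 22
  Q 117.231.3.0: descend 011101011110011100000011 ; hops seen [H0,H6] ; pick H6
  add 117.224.0.0/12 -> H6 at depth 12
  add 29.166.172.0/24 -> H7 at depth 24
  add 239.101.136.147/32 -> H6 at depth 32
  Q 29.166.172.5: descend 00011101101001101010110000 ; hops seen [H4,H7,H1] ; pick H1
  add 239.96.0.0/13 -> H1 at depth 13
  add 239.96.0.0/13 -> H7 at depth 13
  - 29.166.172.0/24 clear@24
  Q 239.96.8.146: descend 1110111101100 ; hops seen [H7] ; pick H7
  add 0.0.0.0/0 -> H6 at depth 0
  add 29.166.172.32/28 -> H6 at depth 28
  add 117.231.0.0/21 -> H1 at depth 21
  add 117.231.0.0/18 -> H1 at depth 18
  Q 239.96.0.2: descend 1110111101100 ; hops seen [H6,H7] ; pick H7
  Q 145.143.68.68: descend 1 ; hops seen [H6] ; pick H6
  add 117.231.3.0/24 -> H3 at depth 24
  - 117.231.0.0/21 clear@21
  - 29.166.172.0/25 clear@25
  add 29.166.172.33/32 -> H3 at depth 32
  - 0.0.0.0/0 clear@0
  - 29.166.172.32/28 clear@28
  add 29.0.0.0/8 -> H5 at depth 8
  Q 29.166.172.33: descend 00011101101001101010110000100001 ; hops seen [H5,H4,H3] ; pick H3
  Q 117.231.42.201: descend 011101011110011100 ; hops seen [H6,H1] ; pick H1
  - 117.231.3.0/24 clear@24
  Q 29.166.172.33: descend 00011101101001101010110000100001 ; hops seen [H5,H4,H3] ; pick H3
  Q 29.166.172.97: descend 0001110110100110101011000 ; hops seen [H5,H4] ; pick H4
  add 239.96.0.0/12 -> H1 at depth 12
  Q 117.231.0.132: descend 0111010111100111000000 ; hops seen [H6,H1] ; pick H1

== LOOKUPS ==
["H6","H6","H6","H1","H7","H7","H6","H3","H1","H3","H4","H1"]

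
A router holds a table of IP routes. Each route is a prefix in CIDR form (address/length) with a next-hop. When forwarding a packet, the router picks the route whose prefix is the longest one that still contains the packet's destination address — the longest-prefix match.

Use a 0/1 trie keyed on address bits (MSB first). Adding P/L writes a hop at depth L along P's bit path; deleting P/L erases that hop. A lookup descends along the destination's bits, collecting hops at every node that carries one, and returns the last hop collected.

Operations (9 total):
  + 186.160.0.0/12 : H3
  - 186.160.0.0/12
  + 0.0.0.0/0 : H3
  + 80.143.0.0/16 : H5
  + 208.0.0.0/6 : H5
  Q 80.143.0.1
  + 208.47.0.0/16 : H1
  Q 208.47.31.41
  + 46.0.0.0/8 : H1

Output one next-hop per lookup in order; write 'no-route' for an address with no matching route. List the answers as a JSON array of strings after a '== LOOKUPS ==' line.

Apply in order:
  add 186.160.0.0/12 -> H3 at depth 12
  - 186.160.0.0/12 clear@12
  add 0.0.0.0/0 -> H3 at depth 0
  add 80.143.0.0/16 -> H5 at depth 16
  add 208.0.0.0/6 -> H5 at depth 6
  Q 80.143.0.1: descend 0101000010001111 ; hops seen [H3,H5] ; pick H5
  add 208.47.0.0/16 -> H1 at depth 16
  Q 208.47.31.41: descend 1101000000101111 ; hops seen [H3,H5,H1] ; pick H1
  add 46.0.0.0/8 -> H1 at depth 8

== LOOKUPS ==
["H5","H1"]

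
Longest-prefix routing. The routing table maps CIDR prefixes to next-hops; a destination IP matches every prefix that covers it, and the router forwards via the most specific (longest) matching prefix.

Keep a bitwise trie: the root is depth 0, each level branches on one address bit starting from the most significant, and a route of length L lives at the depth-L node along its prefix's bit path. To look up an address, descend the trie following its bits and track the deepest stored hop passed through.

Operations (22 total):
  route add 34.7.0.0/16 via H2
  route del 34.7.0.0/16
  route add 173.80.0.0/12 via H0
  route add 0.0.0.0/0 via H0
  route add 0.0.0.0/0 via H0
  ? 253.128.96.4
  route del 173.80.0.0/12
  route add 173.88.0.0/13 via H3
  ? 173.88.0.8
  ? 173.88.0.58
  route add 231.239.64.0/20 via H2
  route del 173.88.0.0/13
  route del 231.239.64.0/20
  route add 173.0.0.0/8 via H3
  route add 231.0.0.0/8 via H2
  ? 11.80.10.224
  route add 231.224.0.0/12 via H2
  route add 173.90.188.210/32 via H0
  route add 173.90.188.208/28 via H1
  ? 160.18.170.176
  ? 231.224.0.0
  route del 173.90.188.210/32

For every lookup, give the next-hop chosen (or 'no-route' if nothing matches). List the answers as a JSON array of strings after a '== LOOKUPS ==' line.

Apply in order:
  + 34.7.0.0/16 (H2) depth=16
  del 34.7.0.0/16 (clear depth 16)
  + 173.80.0.0/12 (H0) depth=12
  + 0.0.0.0/0 (H0) depth=0
  + 0.0.0.0/0 (H0) depth=0
  lookup 253.128.96.4: bits 1 walk d0:H0→d1:- -> H0
  del 173.80.0.0/12 (clear depth 12)
  + 173.88.0.0/13 (H3) depth=13
  lookup 173.88.0.8: bits 1010110101011 walk d0:H0→d1:-→d2:-→d3:-→d4:-→d5:-→d6:-→d7:-→d8:-→d9:-→d10:-→d11:-→d12:-→d13:H3 -> H3
  lookup 173.88.0.58: bits 1010110101011 walk d0:H0→d1:-→d2:-→d3:-→d4:-→d5:-→d6:-→d7:-→d8:-→d9:-→d10:-→d11:-→d12:-→d13:H3 -> H3
  + 231.239.64.0/20 (H2) depth=20
  del 173.88.0.0/13 (clear depth 13)
  del 231.239.64.0/20 (clear depth 20)
  + 173.0.0.0/8 (H3) depth=8
  + 231.0.0.0/8 (H2) depth=8
  lookup 11.80.10.224: bits 00 walk d0:H0→d1:-→d2:- -> H0
  + 231.224.0.0/12 (H2) depth=12
  + 173.90.188.210/32 (H0) depth=32
  + 173.90.188.208/28 (H1) depth=28
  lookup 160.18.170.176: bits 1010 walk d0:H0→d1:-→d2:-→d3:-→d4:- -> H0
  lookup 231.224.0.0: bits 111001111110 walk d0:H0→d1:-→d2:-→d3:-→d4:-→d5:-→d6:-→d7:-→d8:H2→d9:-→d10:-→d11:-→d12:H2 -> H2
  del 173.90.188.210/32 (clear depth 32)

== LOOKUPS ==
["H0","H3","H3","H0","H0","H2"]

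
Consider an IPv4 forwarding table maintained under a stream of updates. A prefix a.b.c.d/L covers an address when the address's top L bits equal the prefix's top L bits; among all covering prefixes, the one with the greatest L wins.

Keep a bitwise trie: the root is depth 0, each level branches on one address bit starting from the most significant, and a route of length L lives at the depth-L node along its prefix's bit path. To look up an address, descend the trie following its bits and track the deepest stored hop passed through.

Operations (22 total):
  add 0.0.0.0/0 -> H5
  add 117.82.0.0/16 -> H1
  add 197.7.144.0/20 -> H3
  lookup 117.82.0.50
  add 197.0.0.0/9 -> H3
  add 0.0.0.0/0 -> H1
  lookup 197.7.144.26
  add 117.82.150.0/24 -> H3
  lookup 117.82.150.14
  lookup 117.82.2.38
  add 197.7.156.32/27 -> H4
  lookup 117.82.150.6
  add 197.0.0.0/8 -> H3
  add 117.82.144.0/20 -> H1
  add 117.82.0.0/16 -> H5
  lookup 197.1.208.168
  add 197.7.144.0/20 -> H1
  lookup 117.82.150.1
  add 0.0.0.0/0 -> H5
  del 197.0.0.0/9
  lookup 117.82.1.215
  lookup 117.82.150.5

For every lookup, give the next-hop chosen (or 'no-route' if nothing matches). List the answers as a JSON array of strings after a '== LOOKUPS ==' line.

Process each operation:
  + 0.0.0.0/0 (H5) depth=0
  + 117.82.0.0/16 (H1) depth=16
  + 197.7.144.0/20 (H3) depth=20
  lookup 117.82.0.50: bits 0111010101010010 walk d0:H5→d1:-→d2:-→d3:-→d4:-→d5:-→d6:-→d7:-→d8:-→d9:-→d10:-→d11:-→d12:-→d13:-→d14:-→d15:-→d16:H1 -> H1
  + 197.0.0.0/9 (H3) depth=9
  + 0.0.0.0/0 (H1) depth=0
  lookup 197.7.144.26: bits 11000101000001111001 walk d0:H1→d1:-→d2:-→d3:-→d4:-→d5:-→d6:-→d7:-→d8:-→d9:H3→d10:-→d11:-→d12:-→d13:-→d14:-→d15:-→d16:-→d17:-→d18:-→d19:-→d20:H3 -> H3
  + 117.82.150.0/24 (H3) depth=24
  lookup 117.82.150.14: bits 011101010101001010010110 walk d0:H1→d1:-→d2:-→d3:-→d4:-→d5:-→d6:-→d7:-→d8:-→d9:-→d10:-→d11:-→d12:-→d13:-→d14:-→d15:-→d16:H1→d17:-→d18:-→d19:-→d20:-→d21:-→d22:-→d23:-→d24:H3 -> H3
  lookup 117.82.2.38: bits 0111010101010010 walk d0:H1→d1:-→d2:-→d3:-→d4:-→d5:-→d6:-→d7:-→d8:-→d9:-→d10:-→d11:-→d12:-→d13:-→d14:-→d15:-→d16:H1 -> H1
  + 197.7.156.32/27 (H4) depth=27
  lookup 117.82.150.6: bits 011101010101001010010110 walk d0:H1→d1:-→d2:-→d3:-→d4:-→d5:-→d6:-→d7:-→d8:-→d9:-→d10:-→d11:-→d12:-→d13:-→d14:-→d15:-→d16:H1→d17:-→d18:-→d19:-→d20:-→d21:-→d22:-→d23:-→d24:H3 -> H3
  + 197.0.0.0/8 (H3) depth=8
  + 117.82.144.0/20 (H1) depth=20
  + 117.82.0.0/16 (H5) depth=16
  lookup 197.1.208.168: bits 1100010100000 walk d0:H1→d1:-→d2:-→d3:-→d4:-→d5:-→d6:-→d7:-→d8:H3→d9:H3→d10:-→d11:-→d12:-→d13:- -> H3
  + 197.7.144.0/20 (H1) depth=20
  lookup 117.82.150.1: bits 011101010101001010010110 walk d0:H1→d1:-→d2:-→d3:-→d4:-→d5:-→d6:-→d7:-→d8:-→d9:-→d10:-→d11:-→d12:-→d13:-→d14:-→d15:-→d16:H5→d17:-→d18:-→d19:-→d20:H1→d21:-→d22:-→d23:-→d24:H3 -> H3
  + 0.0.0.0/0 (H5) depth=0
  - 197.0.0.0/9 clear@9
  lookup 117.82.1.215: bits 0111010101010010 walk d0:H5→d1:-→d2:-→d3:-→d4:-→d5:-→d6:-→d7:-→d8:-→d9:-→d10:-→d11:-→d12:-→d13:-→d14:-→d15:-→d16:H5 -> H5
  lookup 117.82.150.5: bits 011101010101001010010110 walk d0:H5→d1:-→d2:-→d3:-→d4:-→d5:-→d6:-→d7:-→d8:-→d9:-→d10:-→d11:-→d12:-→d13:-→d14:-→d15:-→d16:H5→d17:-→d18:-→d19:-→d20:H1→d21:-→d22:-→d23:-→d24:H3 -> H3

== LOOKUPS ==
["H1","H3","H3","H1","H3","H3","H3","H5","H3"]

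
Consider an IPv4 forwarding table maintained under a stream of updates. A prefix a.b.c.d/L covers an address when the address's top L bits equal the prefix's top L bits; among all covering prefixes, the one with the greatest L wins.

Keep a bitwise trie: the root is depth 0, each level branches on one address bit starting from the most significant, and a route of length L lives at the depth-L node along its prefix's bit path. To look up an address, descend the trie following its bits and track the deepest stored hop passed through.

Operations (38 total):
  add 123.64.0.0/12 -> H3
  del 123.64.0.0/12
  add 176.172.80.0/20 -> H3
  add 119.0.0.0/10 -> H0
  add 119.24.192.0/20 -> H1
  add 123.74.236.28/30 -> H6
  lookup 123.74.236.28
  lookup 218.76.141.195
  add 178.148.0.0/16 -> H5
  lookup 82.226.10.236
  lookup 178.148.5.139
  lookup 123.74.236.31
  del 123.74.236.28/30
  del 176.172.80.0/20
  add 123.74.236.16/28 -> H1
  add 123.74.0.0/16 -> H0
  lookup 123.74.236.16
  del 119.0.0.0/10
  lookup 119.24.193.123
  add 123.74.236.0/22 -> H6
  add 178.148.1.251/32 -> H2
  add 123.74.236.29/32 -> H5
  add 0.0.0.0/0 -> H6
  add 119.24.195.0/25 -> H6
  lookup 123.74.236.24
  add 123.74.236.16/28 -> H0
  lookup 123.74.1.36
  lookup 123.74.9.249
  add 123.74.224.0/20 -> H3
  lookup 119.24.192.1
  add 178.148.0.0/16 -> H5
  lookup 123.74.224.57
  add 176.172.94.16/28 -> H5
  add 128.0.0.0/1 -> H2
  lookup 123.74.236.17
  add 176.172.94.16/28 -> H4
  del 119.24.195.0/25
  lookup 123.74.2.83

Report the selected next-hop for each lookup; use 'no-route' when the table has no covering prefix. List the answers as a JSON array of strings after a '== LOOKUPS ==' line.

Trace:
  + 123.64.0.0/12 (H3) depth=12
  - 123.64.0.0/12 clear@12
  + 176.172.80.0/20 (H3) depth=20
  + 119.0.0.0/10 (H0) depth=10
  + 119.24.192.0/20 (H1) depth=20
  + 123.74.236.28/30 (H6) depth=30
  ? 123.74.236.28  path d0:-→d1:-→d2:-→d3:-→d4:-→d5:-→d6:-→d7:-→d8:-→d9:-→d10:-→d11:-→d12:-→d13:-→d14:-→d15:-→d16:-→d17:-→d18:-→d19:-→d20:-→d21:-→d22:-→d23:-→d24:-→d25:-→d26:-→d27:-→d28:-→d29:-→d30:H6  best=H6
  ? 218.76.141.195  path d0:-→d1:-  best=no-route
  + 178.148.0.0/16 (H5) depth=16
  ? 82.226.10.236  path d0:-→d1:-→d2:-  best=no-route
  ? 178.148.5.139  path d0:-→d1:-→d2:-→d3:-→d4:-→d5:-→d6:-→d7:-→d8:-→d9:-→d10:-→d11:-→d12:-→d13:-→d14:-→d15:-→d16:H5  best=H5
  ? 123.74.236.31  path d0:-→d1:-→d2:-→d3:-→d4:-→d5:-→d6:-→d7:-→d8:-→d9:-→d10:-→d11:-→d12:-→d13:-→d14:-→d15:-→d16:-→d17:-→d18:-→d19:-→d20:-→d21:-→d22:-→d23:-→d24:-→d25:-→d26:-→d27:-→d28:-→d29:-→d30:H6  best=H6
  - 123.74.236.28/30 clear@30
  - 176.172.80.0/20 clear@20
  + 123.74.236.16/28 (H1) depth=28
  + 123.74.0.0/16 (H0) depth=16
  ? 123.74.236.16  path d0:-→d1:-→d2:-→d3:-→d4:-→d5:-→d6:-→d7:-→d8:-→d9:-→d10:-→d11:-→d12:-→d13:-→d14:-→d15:-→d16:H0→d17:-→d18:-→d19:-→d20:-→d21:-→d22:-→d23:-→d24:-→d25:-→d26:-→d27:-→d28:H1  best=H1
  - 119.0.0.0/10 clear@10
  ? 119.24.193.123  path d0:-→d1:-→d2:-→d3:-→d4:-→d5:-→d6:-→d7:-→d8:-→d9:-→d10:-→d11:-→d12:-→d13:-→d14:-→d15:-→d16:-→d17:-→d18:-→d19:-→d20:H1  best=H1
  + 123.74.236.0/22 (H6) depth=22
  + 178.148.1.251/32 (H2) depth=32
  + 123.74.236.29/32 (H5) depth=32
  + 0.0.0.0/0 (H6) depth=0
  + 119.24.195.0/25 (H6) depth=25
  ? 123.74.236.24  path d0:H6→d1:-→d2:-→d3:-→d4:-→d5:-→d6:-→d7:-→d8:-→d9:-→d10:-→d11:-→d12:-→d13:-→d14:-→d15:-→d16:H0→d17:-→d18:-→d19:-→d20:-→d21:-→d22:H6→d23:-→d24:-→d25:-→d26:-→d27:-→d28:H1→d29:-  best=H1
  + 123.74.236.16/28 (H0) depth=28
  ? 123.74.1.36  path d0:H6→d1:-→d2:-→d3:-→d4:-→d5:-→d6:-→d7:-→d8:-→d9:-→d10:-→d11:-→d12:-→d13:-→d14:-→d15:-→d16:H0  best=H0
  ? 123.74.9.249  path d0:H6→d1:-→d2:-→d3:-→d4:-→d5:-→d6:-→d7:-→d8:-→d9:-→d10:-→d11:-→d12:-→d13:-→d14:-→d15:-→d16:H0  best=H0
  + 123.74.224.0/20 (H3) depth=20
  ? 119.24.192.1  path d0:H6→d1:-→d2:-→d3:-→d4:-→d5:-→d6:-→d7:-→d8:-→d9:-→d10:-→d11:-→d12:-→d13:-→d14:-→d15:-→d16:-→d17:-→d18:-→d19:-→d20:H1→d21:-→d22:-  best=H1
  + 178.148.0.0/16 (H5) depth=16
  ? 123.74.224.57  path d0:H6→d1:-→d2:-→d3:-→d4:-→d5:-→d6:-→d7:-→d8:-→d9:-→d10:-→d11:-→d12:-→d13:-→d14:-→d15:-→d16:H0→d17:-→d18:-→d19:-→d20:H3  best=H3
  + 176.172.94.16/28 (H5) depth=28
  + 128.0.0.0/1 (H2) depth=1
  ? 123.74.236.17  path d0:H6→d1:-→d2:-→d3:-→d4:-→d5:-→d6:-→d7:-→d8:-→d9:-→d10:-→d11:-→d12:-→d13:-→d14:-→d15:-→d16:H0→d17:-→d18:-→d19:-→d20:H3→d21:-→d22:H6→d23:-→d24:-→d25:-→d26:-→d27:-→d28:H0  best=H0
  + 176.172.94.16/28 (H4) depth=28
  - 119.24.195.0/25 clear@25
  ? 123.74.2.83  path d0:H6→d1:-→d2:-→d3:-→d4:-→d5:-→d6:-→d7:-→d8:-→d9:-→d10:-→d11:-→d12:-→d13:-→d14:-→d15:-→d16:H0  best=H0

== LOOKUPS ==
["H6","no-route","no-route","H5","H6","H1","H1","H1","H0","H0","H1","H3","H0","H0"]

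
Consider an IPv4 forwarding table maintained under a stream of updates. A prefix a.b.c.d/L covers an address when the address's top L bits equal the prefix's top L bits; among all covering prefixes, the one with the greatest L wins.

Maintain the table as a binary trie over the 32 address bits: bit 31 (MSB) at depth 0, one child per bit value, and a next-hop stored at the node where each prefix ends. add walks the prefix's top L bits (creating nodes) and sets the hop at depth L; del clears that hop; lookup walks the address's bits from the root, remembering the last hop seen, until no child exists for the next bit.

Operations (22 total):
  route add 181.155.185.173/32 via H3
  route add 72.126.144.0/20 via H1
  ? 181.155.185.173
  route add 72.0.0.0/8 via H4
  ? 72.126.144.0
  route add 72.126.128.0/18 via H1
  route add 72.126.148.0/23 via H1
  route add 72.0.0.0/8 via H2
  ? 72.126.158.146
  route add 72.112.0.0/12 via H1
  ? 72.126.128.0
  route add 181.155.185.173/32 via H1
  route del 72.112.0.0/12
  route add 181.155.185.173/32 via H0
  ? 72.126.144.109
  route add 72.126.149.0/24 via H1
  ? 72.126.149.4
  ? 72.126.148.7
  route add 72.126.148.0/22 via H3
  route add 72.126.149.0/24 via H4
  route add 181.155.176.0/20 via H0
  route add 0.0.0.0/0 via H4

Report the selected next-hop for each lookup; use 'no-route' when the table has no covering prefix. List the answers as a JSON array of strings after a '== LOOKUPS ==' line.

Apply in order:
  + 181.155.185.173/32 (H3) depth=32
  + 72.126.144.0/20 (H1) depth=20
  lookup 181.155.185.173: bits 10110101100110111011100110101101 walk d0:-→d1:-→d2:-→d3:-→d4:-→d5:-→d6:-→d7:-→d8:-→d9:-→d10:-→d11:-→d12:-→d13:-→d14:-→d15:-→d16:-→d17:-→d18:-→d19:-→d20:-→d21:-→d22:-→d23:-→d24:-→d25:-→d26:-→d27:-→d28:-→d29:-→d30:-→d31:-→d32:H3 -> H3
  + 72.0.0.0/8 (H4) depth=8
  lookup 72.126.144.0: bits 01001000011111101001 walk d0:-→d1:-→d2:-→d3:-→d4:-→d5:-→d6:-→d7:-→d8:H4→d9:-→d10:-→d11:-→d12:-→d13:-→d14:-→d15:-→d16:-→d17:-→d18:-→d19:-→d20:H1 -> H1
  + 72.126.128.0/18 (H1) depth=18
  + 72.126.148.0/23 (H1) depth=23
  + 72.0.0.0/8 (H2) depth=8
  lookup 72.126.158.146: bits 01001000011111101001 walk d0:-→d1:-→d2:-→d3:-→d4:-→d5:-→d6:-→d7:-→d8:H2→d9:-→d10:-→d11:-→d12:-→d13:-→d14:-→d15:-→d16:-→d17:-→d18:H1→d19:-→d20:H1 -> H1
  + 72.112.0.0/12 (H1) depth=12
  lookup 72.126.128.0: bits 0100100001111110100 walk d0:-→d1:-→d2:-→d3:-→d4:-→d5:-→d6:-→d7:-→d8:H2→d9:-→d10:-→d11:-→d12:H1→d13:-→d14:-→d15:-→d16:-→d17:-→d18:H1→d19:- -> H1
  + 181.155.185.173/32 (H1) depth=32
  del 72.112.0.0/12 (clear depth 12)
  + 181.155.185.173/32 (H0) depth=32
  lookup 72.126.144.109: bits 010010000111111010010 walk d0:-→d1:-→d2:-→d3:-→d4:-→d5:-→d6:-→d7:-→d8:H2→d9:-→d10:-→d11:-→d12:-→d13:-→d14:-→d15:-→d16:-→d17:-→d18:H1→d19:-→d20:H1→d21:- -> H1
  + 72.126.149.0/24 (H1) depth=24
  lookup 72.126.149.4: bits 010010000111111010010101 walk d0:-→d1:-→d2:-→d3:-→d4:-→d5:-→d6:-→d7:-→d8:H2→d9:-→d10:-→d11:-→d12:-→d13:-→d14:-→d15:-→d16:-→d17:-→d18:H1→d19:-→d20:H1→d21:-→d22:-→d23:H1→d24:H1 -> H1
  lookup 72.126.148.7: bits 01001000011111101001010 walk d0:-→d1:-→d2:-→d3:-→d4:-→d5:-→d6:-→d7:-→d8:H2→d9:-→d10:-→d11:-→d12:-→d13:-→d14:-→d15:-→d16:-→d17:-→d18:H1→d19:-→d20:H1→d21:-→d22:-→d23:H1 -> H1
  + 72.126.148.0/22 (H3) depth=22
  + 72.126.149.0/24 (H4) depth=24
  + 181.155.176.0/20 (H0) depth=20
  + 0.0.0.0/0 (H4) depth=0

== LOOKUPS ==
["H3","H1","H1","H1","H1","H1","H1"]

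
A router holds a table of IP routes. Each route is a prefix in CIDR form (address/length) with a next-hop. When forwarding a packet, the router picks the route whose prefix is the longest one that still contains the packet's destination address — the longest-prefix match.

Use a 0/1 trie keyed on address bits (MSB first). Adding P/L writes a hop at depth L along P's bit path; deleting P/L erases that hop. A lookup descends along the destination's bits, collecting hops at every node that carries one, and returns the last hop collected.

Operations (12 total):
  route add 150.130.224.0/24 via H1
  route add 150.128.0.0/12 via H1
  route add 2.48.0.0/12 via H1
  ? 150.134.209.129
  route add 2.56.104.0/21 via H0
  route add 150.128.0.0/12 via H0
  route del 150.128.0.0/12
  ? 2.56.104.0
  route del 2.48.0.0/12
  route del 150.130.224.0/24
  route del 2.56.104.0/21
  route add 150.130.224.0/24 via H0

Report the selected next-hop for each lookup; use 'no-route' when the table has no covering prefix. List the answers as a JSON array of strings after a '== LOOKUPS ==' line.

Apply in order:
  add 150.130.224.0/24 -> H1 at depth 24
  add 150.128.0.0/12 -> H1 at depth 12
  add 2.48.0.0/12 -> H1 at depth 12
  Q 150.134.209.129: descend 1001011010000 ; hops seen [H1] ; pick H1
  add 2.56.104.0/21 -> H0 at depth 21
  add 150.128.0.0/12 -> H0 at depth 12
  del 150.128.0.0/12 (clear depth 12)
  Q 2.56.104.0: descend 000000100011100001101 ; hops seen [H1,H0] ; pick H0
  del 2.48.0.0/12 (clear depth 12)
  del 150.130.224.0/24 (clear depth 24)
  del 2.56.104.0/21 (clear depth 21)
  add 150.130.224.0/24 -> H0 at depth 24

== LOOKUPS ==
["H1","H0"]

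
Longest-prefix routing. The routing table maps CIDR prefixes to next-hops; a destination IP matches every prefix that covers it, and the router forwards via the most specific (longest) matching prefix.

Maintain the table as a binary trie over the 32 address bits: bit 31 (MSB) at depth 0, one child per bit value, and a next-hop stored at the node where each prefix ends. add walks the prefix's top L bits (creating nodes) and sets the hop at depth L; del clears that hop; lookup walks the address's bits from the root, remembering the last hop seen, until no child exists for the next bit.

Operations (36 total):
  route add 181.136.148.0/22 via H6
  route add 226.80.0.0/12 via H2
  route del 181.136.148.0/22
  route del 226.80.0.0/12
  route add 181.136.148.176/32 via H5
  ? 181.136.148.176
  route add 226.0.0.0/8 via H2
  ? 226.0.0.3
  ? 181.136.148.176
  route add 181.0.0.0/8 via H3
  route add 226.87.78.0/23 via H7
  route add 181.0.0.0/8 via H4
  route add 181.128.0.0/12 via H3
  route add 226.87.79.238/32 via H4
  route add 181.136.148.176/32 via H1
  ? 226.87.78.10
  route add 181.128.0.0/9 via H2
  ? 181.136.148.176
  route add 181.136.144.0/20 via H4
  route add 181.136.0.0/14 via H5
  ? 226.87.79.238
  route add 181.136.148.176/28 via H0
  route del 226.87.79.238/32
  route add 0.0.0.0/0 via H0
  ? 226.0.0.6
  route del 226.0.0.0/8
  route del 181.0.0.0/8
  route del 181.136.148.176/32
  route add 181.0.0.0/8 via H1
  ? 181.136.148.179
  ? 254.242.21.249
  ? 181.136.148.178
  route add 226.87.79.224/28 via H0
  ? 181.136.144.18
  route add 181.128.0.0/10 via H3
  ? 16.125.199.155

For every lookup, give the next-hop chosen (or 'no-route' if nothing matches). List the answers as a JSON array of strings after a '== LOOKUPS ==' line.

Apply in order:
  add 181.136.148.0/22 -> H6 at depth 22
  add 226.80.0.0/12 -> H2 at depth 12
  del 181.136.148.0/22 (clear depth 22)
  del 226.80.0.0/12 (clear depth 12)
  add 181.136.148.176/32 -> H5 at depth 32
  ? 181.136.148.176  path d0:-→d1:-→d2:-→d3:-→d4:-→d5:-→d6:-→d7:-→d8:-→d9:-→d10:-→d11:-→d12:-→d13:-→d14:-→d15:-→d16:-→d17:-→d18:-→d19:-→d20:-→d21:-→d22:-→d23:-→d24:-→d25:-→d26:-→d27:-→d28:-→d29:-→d30:-→d31:-→d32:H5  best=H5
  add 226.0.0.0/8 -> H2 at depth 8
  ? 226.0.0.3  path d0:-→d1:-→d2:-→d3:-→d4:-→d5:-→d6:-→d7:-→d8:H2→d9:-  best=H2
  ? 181.136.148.176  path d0:-→d1:-→d2:-→d3:-→d4:-→d5:-→d6:-→d7:-→d8:-→d9:-→d10:-→d11:-→d12:-→d13:-→d14:-→d15:-→d16:-→d17:-→d18:-→d19:-→d20:-→d21:-→d22:-→d23:-→d24:-→d25:-→d26:-→d27:-→d28:-→d29:-→d30:-→d31:-→d32:H5  best=H5
  add 181.0.0.0/8 -> H3 at depth 8
  add 226.87.78.0/23 -> H7 at depth 23
  add 181.0.0.0/8 -> H4 at depth 8
  add 181.128.0.0/12 -> H3 at depth 12
  add 226.87.79.238/32 -> H4 at depth 32
  add 181.136.148.176/32 -> H1 at depth 32
  ? 226.87.78.10  path d0:-→d1:-→d2:-→d3:-→d4:-→d5:-→d6:-→d7:-→d8:H2→d9:-→d10:-→d11:-→d12:-→d13:-→d14:-→d15:-→d16:-→d17:-→d18:-→d19:-→d20:-→d21:-→d22:-→d23:H7  best=H7
  add 181.128.0.0/9 -> H2 at depth 9
  ? 181.136.148.176  path d0:-→d1:-→d2:-→d3:-→d4:-→d5:-→d6:-→d7:-→d8:H4→d9:H2→d10:-→d11:-→d12:H3→d13:-→d14:-→d15:-→d16:-→d17:-→d18:-→d19:-→d20:-→d21:-→d22:-→d23:-→d24:-→d25:-→d26:-→d27:-→d28:-→d29:-→d30:-→d31:-→d32:H1  best=H1
  add 181.136.144.0/20 -> H4 at depth 20
  add 181.136.0.0/14 -> H5 at depth 14
  ? 226.87.79.238  path d0:-→d1:-→d2:-→d3:-→d4:-→d5:-→d6:-→d7:-→d8:H2→d9:-→d10:-→d11:-→d12:-→d13:-→d14:-→d15:-→d16:-→d17:-→d18:-→d19:-→d20:-→d21:-→d22:-→d23:H7→d24:-→d25:-→d26:-→d27:-→d28:-→d29:-→d30:-→d31:-→d32:H4  best=H4
  add 181.136.148.176/28 -> H0 at depth 28
  del 226.87.79.238/32 (clear depth 32)
  add 0.0.0.0/0 -> H0 at depth 0
  ? 226.0.0.6  path d0:H0→d1:-→d2:-→d3:-→d4:-→d5:-→d6:-→d7:-→d8:H2→d9:-  best=H2
  del 226.0.0.0/8 (clear depth 8)
  del 181.0.0.0/8 (clear depth 8)
  del 181.136.148.176/32 (clear depth 32)
  add 181.0.0.0/8 -> H1 at depth 8
  ? 181.136.148.179  path d0:H0→d1:-→d2:-→d3:-→d4:-→d5:-→d6:-→d7:-→d8:H1→d9:H2→d10:-→d11:-→d12:H3→d13:-→d14:H5→d15:-→d16:-→d17:-→d18:-→d19:-→d20:H4→d21:-→d22:-→d23:-→d24:-→d25:-→d26:-→d27:-→d28:H0→d29:-→d30:-  best=H0
  ? 254.242.21.249  path d0:H0→d1:-→d2:-→d3:-  best=H0
  ? 181.136.148.178  path d0:H0→d1:-→d2:-→d3:-→d4:-→d5:-→d6:-→d7:-→d8:H1→d9:H2→d10:-→d11:-→d12:H3→d13:-→d14:H5→d15:-→d16:-→d17:-→d18:-→d19:-→d20:H4→d21:-→d22:-→d23:-→d24:-→d25:-→d26:-→d27:-→d28:H0→d29:-→d30:-  best=H0
  add 226.87.79.224/28 -> H0 at depth 28
  ? 181.136.144.18  path d0:H0→d1:-→d2:-→d3:-→d4:-→d5:-→d6:-→d7:-→d8:H1→d9:H2→d10:-→d11:-→d12:H3→d13:-→d14:H5→d15:-→d16:-→d17:-→d18:-→d19:-→d20:H4→d21:-  best=H4
  add 181.128.0.0/10 -> H3 at depth 10
  ? 16.125.199.155  path d0:H0  best=H0

== LOOKUPS ==
["H5","H2","H5","H7","H1","H4","H2","H0","H0","H0","H4","H0"]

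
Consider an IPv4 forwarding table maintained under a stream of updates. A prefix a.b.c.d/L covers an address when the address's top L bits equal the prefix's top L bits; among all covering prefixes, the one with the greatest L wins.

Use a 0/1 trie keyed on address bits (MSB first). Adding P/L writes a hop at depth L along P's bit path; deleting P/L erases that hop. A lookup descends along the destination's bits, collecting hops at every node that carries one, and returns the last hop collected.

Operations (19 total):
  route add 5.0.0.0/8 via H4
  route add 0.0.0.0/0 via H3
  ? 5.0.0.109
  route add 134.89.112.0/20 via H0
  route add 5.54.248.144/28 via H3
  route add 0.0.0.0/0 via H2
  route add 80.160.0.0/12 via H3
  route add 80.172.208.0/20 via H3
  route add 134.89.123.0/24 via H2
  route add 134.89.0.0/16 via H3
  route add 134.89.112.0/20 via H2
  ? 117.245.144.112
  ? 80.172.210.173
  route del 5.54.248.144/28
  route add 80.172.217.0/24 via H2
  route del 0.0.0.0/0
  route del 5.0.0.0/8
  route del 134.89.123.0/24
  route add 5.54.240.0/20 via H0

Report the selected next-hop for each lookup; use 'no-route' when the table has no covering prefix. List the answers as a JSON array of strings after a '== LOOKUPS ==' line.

Apply in order:
  + 5.0.0.0/8 (H4) depth=8
  + 0.0.0.0/0 (H3) depth=0
  lookup 5.0.0.109: bits 00000101 walk d0:H3→d1:-→d2:-→d3:-→d4:-→d5:-→d6:-→d7:-→d8:H4 -> H4
  + 134.89.112.0/20 (H0) depth=20
  + 5.54.248.144/28 (H3) depth=28
  + 0.0.0.0/0 (H2) depth=0
  + 80.160.0.0/12 (H3) depth=12
  + 80.172.208.0/20 (H3) depth=20
  + 134.89.123.0/24 (H2) depth=24
  + 134.89.0.0/16 (H3) depth=16
  + 134.89.112.0/20 (H2) depth=20
  lookup 117.245.144.112: bits 01 walk d0:H2→d1:-→d2:- -> H2
  lookup 80.172.210.173: bits 01010000101011001101 walk d0:H2→d1:-→d2:-→d3:-→d4:-→d5:-→d6:-→d7:-→d8:-→d9:-→d10:-→d11:-→d12:H3→d13:-→d14:-→d15:-→d16:-→d17:-→d18:-→d19:-→d20:H3 -> H3
  del 5.54.248.144/28 (clear depth 28)
  + 80.172.217.0/24 (H2) depth=24
  del 0.0.0.0/0 (clear depth 0)
  del 5.0.0.0/8 (clear depth 8)
  del 134.89.123.0/24 (clear depth 24)
  + 5.54.240.0/20 (H0) depth=20

== LOOKUPS ==
["H4","H2","H3"]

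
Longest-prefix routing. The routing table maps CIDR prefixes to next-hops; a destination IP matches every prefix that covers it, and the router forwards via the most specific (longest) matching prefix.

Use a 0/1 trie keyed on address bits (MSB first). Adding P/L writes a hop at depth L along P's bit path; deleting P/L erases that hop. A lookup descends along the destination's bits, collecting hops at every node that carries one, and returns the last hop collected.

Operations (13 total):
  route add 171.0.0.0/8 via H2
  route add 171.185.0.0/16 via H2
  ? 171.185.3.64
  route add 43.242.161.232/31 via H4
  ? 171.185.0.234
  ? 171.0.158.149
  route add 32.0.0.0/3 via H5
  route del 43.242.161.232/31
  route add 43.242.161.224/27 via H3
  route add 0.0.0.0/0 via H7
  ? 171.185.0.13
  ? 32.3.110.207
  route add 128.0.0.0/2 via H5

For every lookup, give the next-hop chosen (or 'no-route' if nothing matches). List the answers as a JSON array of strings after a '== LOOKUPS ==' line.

Trace:
  add 171.0.0.0/8 -> H2 at depth 8
  add 171.185.0.0/16 -> H2 at depth 16
  ? 171.185.3.64  path d0:-→d1:-→d2:-→d3:-→d4:-→d5:-→d6:-→d7:-→d8:H2→d9:-→d10:-→d11:-→d12:-→d13:-→d14:-→d15:-→d16:H2  best=H2
  add 43.242.161.232/31 -> H4 at depth 31
  ? 171.185.0.234  path d0:-→d1:-→d2:-→d3:-→d4:-→d5:-→d6:-→d7:-→d8:H2→d9:-→d10:-→d11:-→d12:-→d13:-→d14:-→d15:-→d16:H2  best=H2
  ? 171.0.158.149  path d0:-→d1:-→d2:-→d3:-→d4:-→d5:-→d6:-→d7:-→d8:H2  best=H2
  add 32.0.0.0/3 -> H5 at depth 3
  - 43.242.161.232/31 clear@31
  add 43.242.161.224/27 -> H3 at depth 27
  add 0.0.0.0/0 -> H7 at depth 0
  ? 171.185.0.13  path d0:H7→d1:-→d2:-→d3:-→d4:-→d5:-→d6:-→d7:-→d8:H2→d9:-→d10:-→d11:-→d12:-→d13:-→d14:-→d15:-→d16:H2  best=H2
  ? 32.3.110.207  path d0:H7→d1:-→d2:-→d3:H5→d4:-  best=H5
  add 128.0.0.0/2 -> H5 at depth 2

== LOOKUPS ==
["H2","H2","H2","H2","H5"]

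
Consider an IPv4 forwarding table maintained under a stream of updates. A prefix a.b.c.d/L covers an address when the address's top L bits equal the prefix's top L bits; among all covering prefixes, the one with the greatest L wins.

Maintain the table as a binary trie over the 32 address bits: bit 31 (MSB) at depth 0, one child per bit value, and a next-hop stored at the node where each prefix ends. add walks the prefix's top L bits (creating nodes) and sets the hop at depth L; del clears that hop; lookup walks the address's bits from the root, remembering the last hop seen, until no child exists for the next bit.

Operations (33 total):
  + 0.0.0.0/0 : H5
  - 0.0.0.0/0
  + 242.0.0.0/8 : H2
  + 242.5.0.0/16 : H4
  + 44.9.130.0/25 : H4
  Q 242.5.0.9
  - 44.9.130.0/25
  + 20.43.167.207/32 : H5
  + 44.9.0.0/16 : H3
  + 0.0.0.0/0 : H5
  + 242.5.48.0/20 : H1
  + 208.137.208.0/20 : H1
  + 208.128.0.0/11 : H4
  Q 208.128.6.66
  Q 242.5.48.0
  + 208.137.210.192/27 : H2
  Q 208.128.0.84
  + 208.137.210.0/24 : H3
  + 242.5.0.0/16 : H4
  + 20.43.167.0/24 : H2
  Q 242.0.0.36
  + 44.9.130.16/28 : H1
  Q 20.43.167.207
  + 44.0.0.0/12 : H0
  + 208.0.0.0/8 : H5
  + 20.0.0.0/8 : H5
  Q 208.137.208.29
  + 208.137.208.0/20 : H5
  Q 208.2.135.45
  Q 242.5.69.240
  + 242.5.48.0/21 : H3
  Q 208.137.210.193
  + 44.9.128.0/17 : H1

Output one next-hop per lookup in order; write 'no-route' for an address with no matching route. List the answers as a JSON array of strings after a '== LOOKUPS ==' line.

Process each operation:
  + 0.0.0.0/0 (H5) depth=0
  - 0.0.0.0/0 clear@0
  + 242.0.0.0/8 (H2) depth=8
  + 242.5.0.0/16 (H4) depth=16
  + 44.9.130.0/25 (H4) depth=25
  Q 242.5.0.9: descend 1111001000000101 ; hops seen [H2,H4] ; pick H4
  - 44.9.130.0/25 clear@25
  + 20.43.167.207/32 (H5) depth=32
  + 44.9.0.0/16 (H3) depth=16
  + 0.0.0.0/0 (H5) depth=0
  + 242.5.48.0/20 (H1) depth=20
  + 208.137.208.0/20 (H1) depth=20
  + 208.128.0.0/11 (H4) depth=11
  Q 208.128.6.66: descend 110100001000 ; hops seen [H5,H4] ; pick H4
  Q 242.5.48.0: descend 11110010000001010011 ; hops seen [H5,H2,H4,H1] ; pick H1
  + 208.137.210.192/27 (H2) depth=27
  Q 208.128.0.84: descend 110100001000 ; hops seen [H5,H4] ; pick H4
  + 208.137.210.0/24 (H3) depth=24
  + 242.5.0.0/16 (H4) depth=16
  + 20.43.167.0/24 (H2) depth=24
  Q 242.0.0.36: descend 1111001000000 ; hops seen [H5,H2] ; pick H2
  + 44.9.130.16/28 (H1) depth=28
  Q 20.43.167.207: descend 00010100001010111010011111001111 ; hops seen [H5,H2,H5] ; pick H5
  + 44.0.0.0/12 (H0) depth=12
  + 208.0.0.0/8 (H5) depth=8
  + 20.0.0.0/8 (H5) depth=8
  Q 208.137.208.29: descend 1101000010001001110100 ; hops seen [H5,H5,H4,H1] ; pick H1
  + 208.137.208.0/20 (H5) depth=20
  Q 208.2.135.45: descend 11010000 ; hops seen [H5,H5] ; pick H5
  Q 242.5.69.240: descend 11110010000001010 ; hops seen [H5,H2,H4] ; pick H4
  + 242.5.48.0/21 (H3) depth=21
  Q 208.137.210.193: descend 110100001000100111010010110 ; hops seen [H5,H5,H4,H5,H3,H2] ; pick H2
  + 44.9.128.0/17 (H1) depth=17

== LOOKUPS ==
["H4","H4","H1","H4","H2","H5","H1","H5","H4","H2"]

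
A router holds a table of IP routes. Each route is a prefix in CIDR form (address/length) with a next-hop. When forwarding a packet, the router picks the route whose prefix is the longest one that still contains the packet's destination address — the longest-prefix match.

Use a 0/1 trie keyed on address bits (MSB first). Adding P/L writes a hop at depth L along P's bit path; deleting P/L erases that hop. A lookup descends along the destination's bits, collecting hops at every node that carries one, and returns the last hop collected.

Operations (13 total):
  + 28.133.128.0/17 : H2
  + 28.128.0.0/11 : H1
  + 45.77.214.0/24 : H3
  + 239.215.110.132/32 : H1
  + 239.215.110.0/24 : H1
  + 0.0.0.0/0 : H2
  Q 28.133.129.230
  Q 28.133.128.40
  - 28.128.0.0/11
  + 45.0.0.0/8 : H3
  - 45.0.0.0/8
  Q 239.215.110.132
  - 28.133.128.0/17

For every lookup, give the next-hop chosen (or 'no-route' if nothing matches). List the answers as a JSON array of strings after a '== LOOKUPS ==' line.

Apply in order:
  + 28.133.128.0/17 (H2) depth=17
  + 28.128.0.0/11 (H1) depth=11
  + 45.77.214.0/24 (H3) depth=24
  + 239.215.110.132/32 (H1) depth=32
  + 239.215.110.0/24 (H1) depth=24
  + 0.0.0.0/0 (H2) depth=0
  ? 28.133.129.230  path d0:H2→d1:-→d2:-→d3:-→d4:-→d5:-→d6:-→d7:-→d8:-→d9:-→d10:-→d11:H1→d12:-→d13:-→d14:-→d15:-→d16:-→d17:H2  best=H2
  ? 28.133.128.40  path d0:H2→d1:-→d2:-→d3:-→d4:-→d5:-→d6:-→d7:-→d8:-→d9:-→d10:-→d11:H1→d12:-→d13:-→d14:-→d15:-→d16:-→d17:H2  best=H2
  del 28.128.0.0/11 (clear depth 11)
  + 45.0.0.0/8 (H3) depth=8
  del 45.0.0.0/8 (clear depth 8)
  ? 239.215.110.132  path d0:H2→d1:-→d2:-→d3:-→d4:-→d5:-→d6:-→d7:-→d8:-→d9:-→d10:-→d11:-→d12:-→d13:-→d14:-→d15:-→d16:-→d17:-→d18:-→d19:-→d20:-→d21:-→d22:-→d23:-→d24:H1→d25:-→d26:-→d27:-→d28:-→d29:-→d30:-→d31:-→d32:H1  best=H1
  del 28.133.128.0/17 (clear depth 17)

== LOOKUPS ==
["H2","H2","H1"]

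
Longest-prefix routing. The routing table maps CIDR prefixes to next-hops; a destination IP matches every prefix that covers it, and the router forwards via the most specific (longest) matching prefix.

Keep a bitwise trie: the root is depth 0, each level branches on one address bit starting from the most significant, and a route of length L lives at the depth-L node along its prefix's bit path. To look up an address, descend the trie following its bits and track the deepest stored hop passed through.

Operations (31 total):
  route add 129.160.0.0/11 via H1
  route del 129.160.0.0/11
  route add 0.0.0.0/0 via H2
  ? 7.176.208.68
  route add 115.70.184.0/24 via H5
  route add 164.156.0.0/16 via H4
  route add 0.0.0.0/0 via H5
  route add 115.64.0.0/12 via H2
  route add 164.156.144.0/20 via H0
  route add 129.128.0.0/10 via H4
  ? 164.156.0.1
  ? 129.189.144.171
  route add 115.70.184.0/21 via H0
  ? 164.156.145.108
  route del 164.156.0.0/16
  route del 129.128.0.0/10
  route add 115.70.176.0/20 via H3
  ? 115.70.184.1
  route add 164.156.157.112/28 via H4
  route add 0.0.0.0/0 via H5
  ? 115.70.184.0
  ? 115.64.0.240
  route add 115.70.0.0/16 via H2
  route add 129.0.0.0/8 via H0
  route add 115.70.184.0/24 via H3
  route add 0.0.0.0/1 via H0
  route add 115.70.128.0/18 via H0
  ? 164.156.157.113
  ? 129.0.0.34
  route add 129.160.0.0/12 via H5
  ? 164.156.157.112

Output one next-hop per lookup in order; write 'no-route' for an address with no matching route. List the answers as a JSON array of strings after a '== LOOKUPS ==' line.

Apply in order:
  + 129.160.0.0/11 (H1) depth=11
  - 129.160.0.0/11 clear@11
  + 0.0.0.0/0 (H2) depth=0
  lookup 7.176.208.68: bits ε walk d0:H2 -> H2
  + 115.70.184.0/24 (H5) depth=24
  + 164.156.0.0/16 (H4) depth=16
  + 0.0.0.0/0 (H5) depth=0
  + 115.64.0.0/12 (H2) depth=12
  + 164.156.144.0/20 (H0) depth=20
  + 129.128.0.0/10 (H4) depth=10
  lookup 164.156.0.1: bits 1010010010011100 walk d0:H5→d1:-→d2:-→d3:-→d4:-→d5:-→d6:-→d7:-→d8:-→d9:-→d10:-→d11:-→d12:-→d13:-→d14:-→d15:-→d16:H4 -> H4
  lookup 129.189.144.171: bits 10000001101 walk d0:H5→d1:-→d2:-→d3:-→d4:-→d5:-→d6:-→d7:-→d8:-→d9:-→d10:H4→d11:- -> H4
  + 115.70.184.0/21 (H0) depth=21
  lookup 164.156.145.108: bits 10100100100111001001 walk d0:H5→d1:-→d2:-→d3:-→d4:-→d5:-→d6:-→d7:-→d8:-→d9:-→d10:-→d11:-→d12:-→d13:-→d14:-→d15:-→d16:H4→d17:-→d18:-→d19:-→d20:H0 -> H0
  - 164.156.0.0/16 clear@16
  - 129.128.0.0/10 clear@10
  + 115.70.176.0/20 (H3) depth=20
  lookup 115.70.184.1: bits 011100110100011010111000 walk d0:H5→d1:-→d2:-→d3:-→d4:-→d5:-→d6:-→d7:-→d8:-→d9:-→d10:-→d11:-→d12:H2→d13:-→d14:-→d15:-→d16:-→d17:-→d18:-→d19:-→d20:H3→d21:H0→d22:-→d23:-→d24:H5 -> H5
  + 164.156.157.112/28 (H4) depth=28
  + 0.0.0.0/0 (H5) depth=0
  lookup 115.70.184.0: bits 011100110100011010111000 walk d0:H5→d1:-→d2:-→d3:-→d4:-→d5:-→d6:-→d7:-→d8:-→d9:-→d10:-→d11:-→d12:H2→d13:-→d14:-→d15:-→d16:-→d17:-→d18:-→d19:-→d20:H3→d21:H0→d22:-→d23:-→d24:H5 -> H5
  lookup 115.64.0.240: bits 0111001101000 walk d0:H5→d1:-→d2:-→d3:-→d4:-→d5:-→d6:-→d7:-→d8:-→d9:-→d10:-→d11:-→d12:H2→d13:- -> H2
  + 115.70.0.0/16 (H2) depth=16
  + 129.0.0.0/8 (H0) depth=8
  + 115.70.184.0/24 (H3) depth=24
  + 0.0.0.0/1 (H0) depth=1
  + 115.70.128.0/18 (H0) depth=18
  lookup 164.156.157.113: bits 1010010010011100100111010111 walk d0:H5→d1:-→d2:-→d3:-→d4:-→d5:-→d6:-→d7:-→d8:-→d9:-→d10:-→d11:-→d12:-→d13:-→d14:-→d15:-→d16:-→d17:-→d18:-→d19:-→d20:H0→d21:-→d22:-→d23:-→d24:-→d25:-→d26:-→d27:-→d28:H4 -> H4
  lookup 129.0.0.34: bits 10000001 walk d0:H5→d1:-→d2:-→d3:-→d4:-→d5:-→d6:-→d7:-→d8:H0 -> H0
  + 129.160.0.0/12 (H5) depth=12
  lookup 164.156.157.112: bits 1010010010011100100111010111 walk d0:H5→d1:-→d2:-→d3:-→d4:-→d5:-→d6:-→d7:-→d8:-→d9:-→d10:-→d11:-→d12:-→d13:-→d14:-→d15:-→d16:-→d17:-→d18:-→d19:-→d20:H0→d21:-→d22:-→d23:-→d24:-→d25:-→d26:-→d27:-→d28:H4 -> H4

== LOOKUPS ==
["H2","H4","H4","H0","H5","H5","H2","H4","H0","H4"]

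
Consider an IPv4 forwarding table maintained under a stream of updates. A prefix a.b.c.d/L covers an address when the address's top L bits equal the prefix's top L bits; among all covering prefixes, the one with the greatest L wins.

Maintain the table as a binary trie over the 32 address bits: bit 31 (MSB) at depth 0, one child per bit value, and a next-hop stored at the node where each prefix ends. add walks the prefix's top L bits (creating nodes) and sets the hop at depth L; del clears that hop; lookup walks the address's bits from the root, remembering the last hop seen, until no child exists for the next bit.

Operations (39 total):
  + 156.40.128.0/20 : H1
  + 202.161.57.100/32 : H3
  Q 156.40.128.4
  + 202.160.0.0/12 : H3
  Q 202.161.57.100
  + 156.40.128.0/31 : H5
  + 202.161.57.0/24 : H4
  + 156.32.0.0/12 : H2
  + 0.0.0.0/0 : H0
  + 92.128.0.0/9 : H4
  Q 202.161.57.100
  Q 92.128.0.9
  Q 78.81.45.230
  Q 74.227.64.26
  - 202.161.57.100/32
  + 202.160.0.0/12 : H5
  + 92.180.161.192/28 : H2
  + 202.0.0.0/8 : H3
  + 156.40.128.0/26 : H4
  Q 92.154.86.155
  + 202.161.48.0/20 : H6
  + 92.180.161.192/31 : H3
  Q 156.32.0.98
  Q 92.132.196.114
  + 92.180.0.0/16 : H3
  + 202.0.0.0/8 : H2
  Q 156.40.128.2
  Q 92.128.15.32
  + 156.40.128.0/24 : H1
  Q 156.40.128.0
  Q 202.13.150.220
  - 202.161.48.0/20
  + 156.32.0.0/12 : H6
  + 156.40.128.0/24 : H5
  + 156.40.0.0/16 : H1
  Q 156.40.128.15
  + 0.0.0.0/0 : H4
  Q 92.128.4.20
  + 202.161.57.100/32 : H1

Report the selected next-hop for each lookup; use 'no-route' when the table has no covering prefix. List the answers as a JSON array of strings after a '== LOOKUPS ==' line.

Process each operation:
  add 156.40.128.0/20 -> H1 at depth 20
  add 202.161.57.100/32 -> H3 at depth 32
  lookup 156.40.128.4: bits 10011100001010001000 walk d0:-→d1:-→d2:-→d3:-→d4:-→d5:-→d6:-→d7:-→d8:-→d9:-→d10:-→d11:-→d12:-→d13:-→d14:-→d15:-→d16:-→d17:-→d18:-→d19:-→d20:H1 -> H1
  add 202.160.0.0/12 -> H3 at depth 12
  lookup 202.161.57.100: bits 11001010101000010011100101100100 walk d0:-→d1:-→d2:-→d3:-→d4:-→d5:-→d6:-→d7:-→d8:-→d9:-→d10:-→d11:-→d12:H3→d13:-→d14:-→d15:-→d16:-→d17:-→d18:-→d19:-→d20:-→d21:-→d22:-→d23:-→d24:-→d25:-→d26:-→d27:-→d28:-→d29:-→d30:-→d31:-→d32:H3 -> H3
  add 156.40.128.0/31 -> H5 at depth 31
  add 202.161.57.0/24 -> H4 at depth 24
  add 156.32.0.0/12 -> H2 at depth 12
  add 0.0.0.0/0 -> H0 at depth 0
  add 92.128.0.0/9 -> H4 at depth 9
  lookup 202.161.57.100: bits 11001010101000010011100101100100 walk d0:H0→d1:-→d2:-→d3:-→d4:-→d5:-→d6:-→d7:-→d8:-→d9:-→d10:-→d11:-→d12:H3→d13:-→d14:-→d15:-→d16:-→d17:-→d18:-→d19:-→d20:-→d21:-→d22:-→d23:-→d24:H4→d25:-→d26:-→d27:-→d28:-→d29:-→d30:-→d31:-→d32:H3 -> H3
  lookup 92.128.0.9: bits 010111001 walk d0:H0→d1:-→d2:-→d3:-→d4:-→d5:-→d6:-→d7:-→d8:-→d9:H4 -> H4
  lookup 78.81.45.230: bits 010 walk d0:H0→d1:-→d2:-→d3:- -> H0
  lookup 74.227.64.26: bits 010 walk d0:H0→d1:-→d2:-→d3:- -> H0
  - 202.161.57.100/32 clear@32
  add 202.160.0.0/12 -> H5 at depth 12
  add 92.180.161.192/28 -> H2 at depth 28
  add 202.0.0.0/8 -> H3 at depth 8
  add 156.40.128.0/26 -> H4 at depth 26
  lookup 92.154.86.155: bits 0101110010 walk d0:H0→d1:-→d2:-→d3:-→d4:-→d5:-→d6:-→d7:-→d8:-→d9:H4→d10:- -> H4
  add 202.161.48.0/20 -> H6 at depth 20
  add 92.180.161.192/31 -> H3 at depth 31
  lookup 156.32.0.98: bits 100111000010 walk d0:H0→d1:-→d2:-→d3:-→d4:-→d5:-→d6:-→d7:-→d8:-→d9:-→d10:-→d11:-→d12:H2 -> H2
  lookup 92.132.196.114: bits 0101110010 walk d0:H0→d1:-→d2:-→d3:-→d4:-→d5:-→d6:-→d7:-→d8:-→d9:H4→d10:- -> H4
  add 92.180.0.0/16 -> H3 at depth 16
  add 202.0.0.0/8 -> H2 at depth 8
  lookup 156.40.128.2: bits 100111000010100010000000000000 walk d0:H0→d1:-→d2:-→d3:-→d4:-→d5:-→d6:-→d7:-→d8:-→d9:-→d10:-→d11:-→d12:H2→d13:-→d14:-→d15:-→d16:-→d17:-→d18:-→d19:-→d20:H1→d21:-→d22:-→d23:-→d24:-→d25:-→d26:H4→d27:-→d28:-→d29:-→d30:- -> H4
  lookup 92.128.15.32: bits 0101110010 walk d0:H0→d1:-→d2:-→d3:-→d4:-→d5:-→d6:-→d7:-→d8:-→d9:H4→d10:- -> H4
  add 156.40.128.0/24 -> H1 at depth 24
  lookup 156.40.128.0: bits 1001110000101000100000000000000 walk d0:H0→d1:-→d2:-→d3:-→d4:-→d5:-→d6:-→d7:-→d8:-→d9:-→d10:-→d11:-→d12:H2→d13:-→d14:-→d15:-→d16:-→d17:-→d18:-→d19:-→d20:H1→d21:-→d22:-→d23:-→d24:H1→d25:-→d26:H4→d27:-→d28:-→d29:-→d30:-→d31:H5 -> H5
  lookup 202.13.150.220: bits 11001010 walk d0:H0→d1:-→d2:-→d3:-→d4:-→d5:-→d6:-→d7:-→d8:H2 -> H2
  - 202.161.48.0/20 clear@20
  add 156.32.0.0/12 -> H6 at depth 12
  add 156.40.128.0/24 -> H5 at depth 24
  add 156.40.0.0/16 -> H1 at depth 16
  lookup 156.40.128.15: bits 1001110000101000100000000000 walk d0:H0→d1:-→d2:-→d3:-→d4:-→d5:-→d6:-→d7:-→d8:-→d9:-→d10:-→d11:-→d12:H6→d13:-→d14:-→d15:-→d16:H1→d17:-→d18:-→d19:-→d20:H1→d21:-→d22:-→d23:-→d24:H5→d25:-→d26:H4→d27:-→d28:- -> H4
  add 0.0.0.0/0 -> H4 at depth 0
  lookup 92.128.4.20: bits 0101110010 walk d0:H4→d1:-→d2:-→d3:-→d4:-→d5:-→d6:-→d7:-→d8:-→d9:H4→d10:- -> H4
  add 202.161.57.100/32 -> H1 at depth 32

== LOOKUPS ==
["H1","H3","H3","H4","H0","H0","H4","H2","H4","H4","H4","H5","H2","H4","H4"]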